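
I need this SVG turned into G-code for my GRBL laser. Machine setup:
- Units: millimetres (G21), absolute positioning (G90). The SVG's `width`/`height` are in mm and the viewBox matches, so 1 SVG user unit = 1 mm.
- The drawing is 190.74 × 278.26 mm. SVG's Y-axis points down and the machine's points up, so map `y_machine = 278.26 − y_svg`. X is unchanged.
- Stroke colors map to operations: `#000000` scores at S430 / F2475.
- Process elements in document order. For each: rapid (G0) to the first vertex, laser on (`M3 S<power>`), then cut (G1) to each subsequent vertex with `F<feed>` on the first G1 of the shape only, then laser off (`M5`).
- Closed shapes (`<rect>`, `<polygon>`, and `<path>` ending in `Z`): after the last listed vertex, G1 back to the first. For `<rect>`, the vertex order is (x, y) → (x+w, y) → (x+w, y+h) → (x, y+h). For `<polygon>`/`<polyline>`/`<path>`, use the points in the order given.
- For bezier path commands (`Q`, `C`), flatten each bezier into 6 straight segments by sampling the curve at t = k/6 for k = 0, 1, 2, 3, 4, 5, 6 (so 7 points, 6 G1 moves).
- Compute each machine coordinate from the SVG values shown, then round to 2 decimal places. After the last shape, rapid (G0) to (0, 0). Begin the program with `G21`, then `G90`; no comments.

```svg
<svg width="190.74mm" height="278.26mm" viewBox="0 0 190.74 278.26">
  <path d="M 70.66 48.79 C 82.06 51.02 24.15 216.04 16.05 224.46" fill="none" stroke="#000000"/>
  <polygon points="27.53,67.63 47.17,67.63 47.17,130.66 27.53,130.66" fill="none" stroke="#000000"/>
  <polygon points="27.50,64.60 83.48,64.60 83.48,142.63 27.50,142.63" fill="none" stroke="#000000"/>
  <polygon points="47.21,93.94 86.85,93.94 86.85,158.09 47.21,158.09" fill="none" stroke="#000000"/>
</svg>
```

G21
G90
G0 X70.66 Y229.47
M3 S430
G1 X71.14 Y216.27 F2475
G1 X63.37 Y184.81
G1 X50.67 Y143.96
G1 X36.34 Y102.59
G1 X23.70 Y69.58
G1 X16.05 Y53.80
M5
G0 X27.53 Y210.63
M3 S430
G1 X47.17 Y210.63 F2475
G1 X47.17 Y147.60
G1 X27.53 Y147.60
G1 X27.53 Y210.63
M5
G0 X27.50 Y213.66
M3 S430
G1 X83.48 Y213.66 F2475
G1 X83.48 Y135.63
G1 X27.50 Y135.63
G1 X27.50 Y213.66
M5
G0 X47.21 Y184.32
M3 S430
G1 X86.85 Y184.32 F2475
G1 X86.85 Y120.17
G1 X47.21 Y120.17
G1 X47.21 Y184.32
M5
G0 X0.00 Y0.00

1 u = 1 mm; y_m = 278.26 − y.

[1] `<path>` cubic bezier, #000000→score S430 F2475: (70.66,229.47) → (71.14,216.27) → (63.37,184.81) → (50.67,143.96) → (36.34,102.59) → (23.70,69.58) → (16.05,53.80)

[2] `<polygon>` rectangle, #000000→score S430 F2475: (27.53,210.63) → (47.17,210.63) → (47.17,147.60) → (27.53,147.60) → (27.53,210.63) (closed)

[3] `<polygon>` rectangle, #000000→score S430 F2475: (27.50,213.66) → (83.48,213.66) → (83.48,135.63) → (27.50,135.63) → (27.50,213.66) (closed)

[4] `<polygon>` rectangle, #000000→score S430 F2475: (47.21,184.32) → (86.85,184.32) → (86.85,120.17) → (47.21,120.17) → (47.21,184.32) (closed)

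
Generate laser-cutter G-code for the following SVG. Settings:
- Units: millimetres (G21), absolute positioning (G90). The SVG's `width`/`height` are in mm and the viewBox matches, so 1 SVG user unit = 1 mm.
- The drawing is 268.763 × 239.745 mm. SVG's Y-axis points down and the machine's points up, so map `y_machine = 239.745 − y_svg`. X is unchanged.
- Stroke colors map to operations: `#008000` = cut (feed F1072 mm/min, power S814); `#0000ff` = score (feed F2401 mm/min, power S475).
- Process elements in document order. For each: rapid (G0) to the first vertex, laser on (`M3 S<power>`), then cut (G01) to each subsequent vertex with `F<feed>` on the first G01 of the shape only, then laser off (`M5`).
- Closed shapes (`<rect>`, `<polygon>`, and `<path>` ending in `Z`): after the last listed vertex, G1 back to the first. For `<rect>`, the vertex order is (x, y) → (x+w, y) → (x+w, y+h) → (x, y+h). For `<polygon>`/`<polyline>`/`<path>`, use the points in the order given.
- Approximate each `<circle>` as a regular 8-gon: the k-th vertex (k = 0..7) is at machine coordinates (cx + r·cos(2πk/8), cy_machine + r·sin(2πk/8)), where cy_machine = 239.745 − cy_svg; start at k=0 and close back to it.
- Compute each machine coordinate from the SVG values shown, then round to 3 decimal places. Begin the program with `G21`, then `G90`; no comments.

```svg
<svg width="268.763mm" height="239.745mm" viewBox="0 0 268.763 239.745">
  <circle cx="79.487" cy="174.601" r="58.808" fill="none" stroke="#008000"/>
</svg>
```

Since the viewBox matches the mm dimensions, user units are millimetres directly. The only transform is the Y-flip y_m = 239.745 − y_svg.

Shape 1 is a circle drawn with `<circle>`. Its stroke #008000 means cut at S814, F1072. After flipping Y the toolpath is (138.295,65.144) → (121.071,106.728) → (79.487,123.952) → (37.903,106.728) → (20.679,65.144) → (37.903,23.560) → (79.487,6.336) → (121.071,23.560) → (138.295,65.144), returning to the start.

G21
G90
G0 X138.295 Y65.144
M3 S814
G01 X121.071 Y106.728 F1072
G01 X79.487 Y123.952
G01 X37.903 Y106.728
G01 X20.679 Y65.144
G01 X37.903 Y23.560
G01 X79.487 Y6.336
G01 X121.071 Y23.560
G01 X138.295 Y65.144
M5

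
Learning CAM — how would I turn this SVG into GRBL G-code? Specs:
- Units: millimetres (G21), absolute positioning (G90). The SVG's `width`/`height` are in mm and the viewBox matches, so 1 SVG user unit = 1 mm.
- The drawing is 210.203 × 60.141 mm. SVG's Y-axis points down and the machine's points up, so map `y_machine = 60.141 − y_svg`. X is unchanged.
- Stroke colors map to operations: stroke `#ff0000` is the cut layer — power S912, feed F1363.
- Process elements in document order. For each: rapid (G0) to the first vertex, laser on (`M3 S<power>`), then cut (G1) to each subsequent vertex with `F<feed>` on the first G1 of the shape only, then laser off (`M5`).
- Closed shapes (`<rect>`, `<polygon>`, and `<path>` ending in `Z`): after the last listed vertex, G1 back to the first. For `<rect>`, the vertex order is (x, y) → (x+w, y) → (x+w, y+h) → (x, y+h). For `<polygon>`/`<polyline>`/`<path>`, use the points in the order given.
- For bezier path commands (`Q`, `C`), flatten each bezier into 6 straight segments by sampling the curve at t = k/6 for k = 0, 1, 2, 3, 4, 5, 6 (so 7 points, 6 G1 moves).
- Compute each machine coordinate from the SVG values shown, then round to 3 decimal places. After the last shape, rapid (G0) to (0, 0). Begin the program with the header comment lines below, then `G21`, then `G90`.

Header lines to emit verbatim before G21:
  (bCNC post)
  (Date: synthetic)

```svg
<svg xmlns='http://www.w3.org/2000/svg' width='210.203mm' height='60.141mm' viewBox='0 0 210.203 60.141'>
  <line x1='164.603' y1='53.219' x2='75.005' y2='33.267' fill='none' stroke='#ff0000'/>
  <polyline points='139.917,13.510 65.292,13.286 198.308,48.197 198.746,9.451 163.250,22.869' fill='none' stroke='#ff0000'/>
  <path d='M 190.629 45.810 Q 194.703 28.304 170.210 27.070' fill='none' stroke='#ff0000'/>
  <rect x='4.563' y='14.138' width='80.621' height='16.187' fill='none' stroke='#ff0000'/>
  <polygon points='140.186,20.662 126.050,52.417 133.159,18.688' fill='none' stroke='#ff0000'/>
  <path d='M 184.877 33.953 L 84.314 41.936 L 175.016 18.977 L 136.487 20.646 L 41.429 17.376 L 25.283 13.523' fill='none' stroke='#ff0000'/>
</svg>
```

viewBox `0 0 210.203 60.141` with mm width/height → 1 unit = 1 mm. Flip: y_m = 60.141 − y_svg.

**Shape 1** — `<line>` line segment, stroke `#ff0000` → cut (S912, F1363). Machine vertices: (164.603,6.922) → (75.005,26.874). Open path.

**Shape 2** — `<polyline>` open polyline, stroke `#ff0000` → cut (S912, F1363). Machine vertices: (139.917,46.631) → (65.292,46.855) → (198.308,11.944) → (198.746,50.690) → (163.250,37.272). Open path.

**Shape 3** — `<path>` quadratic bezier, stroke `#ff0000` → cut (S912, F1363). Control points (SVG): P0=(190.629,45.810), P1=(194.703,28.304), P2=(170.210,27.070); sampled at t=k/6. Machine vertices: (190.629,14.331) → (191.193,19.714) → (190.171,24.194) → (187.561,27.769) → (183.365,30.440) → (177.581,32.208) → (170.210,33.071). Open path.

**Shape 4** — `<rect>` rectangle, stroke `#ff0000` → cut (S912, F1363). Machine vertices: (4.563,46.003) → (85.184,46.003) → (85.184,29.816) → (4.563,29.816) → (4.563,46.003). Closed: final G1 returns to the first vertex.

**Shape 5** — `<polygon>` closed polygon, stroke `#ff0000` → cut (S912, F1363). Machine vertices: (140.186,39.479) → (126.050,7.724) → (133.159,41.453) → (140.186,39.479). Closed: final G1 returns to the first vertex.

**Shape 6** — `<path>` open polyline, stroke `#ff0000` → cut (S912, F1363). Machine vertices: (184.877,26.188) → (84.314,18.205) → (175.016,41.164) → (136.487,39.495) → (41.429,42.765) → (25.283,46.618). Open path.

(bCNC post)
(Date: synthetic)
G21
G90
G0 X164.603 Y6.922
M3 S912
G1 X75.005 Y26.874 F1363
M5
G0 X139.917 Y46.631
M3 S912
G1 X65.292 Y46.855 F1363
G1 X198.308 Y11.944
G1 X198.746 Y50.690
G1 X163.250 Y37.272
M5
G0 X190.629 Y14.331
M3 S912
G1 X191.193 Y19.714 F1363
G1 X190.171 Y24.194
G1 X187.561 Y27.769
G1 X183.365 Y30.440
G1 X177.581 Y32.208
G1 X170.210 Y33.071
M5
G0 X4.563 Y46.003
M3 S912
G1 X85.184 Y46.003 F1363
G1 X85.184 Y29.816
G1 X4.563 Y29.816
G1 X4.563 Y46.003
M5
G0 X140.186 Y39.479
M3 S912
G1 X126.050 Y7.724 F1363
G1 X133.159 Y41.453
G1 X140.186 Y39.479
M5
G0 X184.877 Y26.188
M3 S912
G1 X84.314 Y18.205 F1363
G1 X175.016 Y41.164
G1 X136.487 Y39.495
G1 X41.429 Y42.765
G1 X25.283 Y46.618
M5
G0 X0.000 Y0.000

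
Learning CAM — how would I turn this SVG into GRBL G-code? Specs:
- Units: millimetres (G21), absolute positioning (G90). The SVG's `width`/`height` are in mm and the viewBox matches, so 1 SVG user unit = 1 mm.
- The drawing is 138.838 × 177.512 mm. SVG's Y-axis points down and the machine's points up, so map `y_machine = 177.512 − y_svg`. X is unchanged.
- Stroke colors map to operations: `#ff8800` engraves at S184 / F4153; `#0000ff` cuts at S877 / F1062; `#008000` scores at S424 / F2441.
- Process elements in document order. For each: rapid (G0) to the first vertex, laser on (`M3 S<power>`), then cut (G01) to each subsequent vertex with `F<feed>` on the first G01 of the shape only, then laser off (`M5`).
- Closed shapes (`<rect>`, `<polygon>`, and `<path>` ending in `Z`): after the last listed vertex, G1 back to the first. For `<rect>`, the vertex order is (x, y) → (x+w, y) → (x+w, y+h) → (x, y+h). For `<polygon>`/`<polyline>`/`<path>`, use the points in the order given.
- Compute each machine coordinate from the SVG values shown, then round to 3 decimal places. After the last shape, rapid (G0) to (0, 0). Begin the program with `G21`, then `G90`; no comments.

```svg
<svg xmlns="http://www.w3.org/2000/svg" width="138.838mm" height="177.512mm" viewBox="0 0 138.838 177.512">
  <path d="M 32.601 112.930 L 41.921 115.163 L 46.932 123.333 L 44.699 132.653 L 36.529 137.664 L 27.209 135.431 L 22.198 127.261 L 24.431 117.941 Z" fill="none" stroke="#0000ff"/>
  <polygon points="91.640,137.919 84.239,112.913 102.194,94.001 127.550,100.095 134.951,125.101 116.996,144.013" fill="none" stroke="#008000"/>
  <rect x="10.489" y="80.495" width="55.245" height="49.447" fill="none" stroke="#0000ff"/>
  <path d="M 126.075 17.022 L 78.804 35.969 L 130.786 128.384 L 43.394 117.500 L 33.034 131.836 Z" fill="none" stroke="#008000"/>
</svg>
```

1 u = 1 mm; y_m = 177.512 − y.

[1] `<path>` regular polygon, #0000ff→cut S877 F1062: (32.601,64.582) → (41.921,62.349) → (46.932,54.179) → (44.699,44.859) → (36.529,39.848) → (27.209,42.081) → (22.198,50.251) → (24.431,59.571) → (32.601,64.582) (closed)

[2] `<polygon>` regular polygon, #008000→score S424 F2441: (91.640,39.593) → (84.239,64.599) → (102.194,83.511) → (127.550,77.417) → (134.951,52.411) → (116.996,33.499) → (91.640,39.593) (closed)

[3] `<rect>` rectangle, #0000ff→cut S877 F1062: (10.489,97.017) → (65.734,97.017) → (65.734,47.570) → (10.489,47.570) → (10.489,97.017) (closed)

[4] `<path>` closed polygon, #008000→score S424 F2441: (126.075,160.490) → (78.804,141.543) → (130.786,49.128) → (43.394,60.012) → (33.034,45.676) → (126.075,160.490) (closed)

G21
G90
G0 X32.601 Y64.582
M3 S877
G01 X41.921 Y62.349 F1062
G01 X46.932 Y54.179
G01 X44.699 Y44.859
G01 X36.529 Y39.848
G01 X27.209 Y42.081
G01 X22.198 Y50.251
G01 X24.431 Y59.571
G01 X32.601 Y64.582
M5
G0 X91.640 Y39.593
M3 S424
G01 X84.239 Y64.599 F2441
G01 X102.194 Y83.511
G01 X127.550 Y77.417
G01 X134.951 Y52.411
G01 X116.996 Y33.499
G01 X91.640 Y39.593
M5
G0 X10.489 Y97.017
M3 S877
G01 X65.734 Y97.017 F1062
G01 X65.734 Y47.570
G01 X10.489 Y47.570
G01 X10.489 Y97.017
M5
G0 X126.075 Y160.490
M3 S424
G01 X78.804 Y141.543 F2441
G01 X130.786 Y49.128
G01 X43.394 Y60.012
G01 X33.034 Y45.676
G01 X126.075 Y160.490
M5
G0 X0.000 Y0.000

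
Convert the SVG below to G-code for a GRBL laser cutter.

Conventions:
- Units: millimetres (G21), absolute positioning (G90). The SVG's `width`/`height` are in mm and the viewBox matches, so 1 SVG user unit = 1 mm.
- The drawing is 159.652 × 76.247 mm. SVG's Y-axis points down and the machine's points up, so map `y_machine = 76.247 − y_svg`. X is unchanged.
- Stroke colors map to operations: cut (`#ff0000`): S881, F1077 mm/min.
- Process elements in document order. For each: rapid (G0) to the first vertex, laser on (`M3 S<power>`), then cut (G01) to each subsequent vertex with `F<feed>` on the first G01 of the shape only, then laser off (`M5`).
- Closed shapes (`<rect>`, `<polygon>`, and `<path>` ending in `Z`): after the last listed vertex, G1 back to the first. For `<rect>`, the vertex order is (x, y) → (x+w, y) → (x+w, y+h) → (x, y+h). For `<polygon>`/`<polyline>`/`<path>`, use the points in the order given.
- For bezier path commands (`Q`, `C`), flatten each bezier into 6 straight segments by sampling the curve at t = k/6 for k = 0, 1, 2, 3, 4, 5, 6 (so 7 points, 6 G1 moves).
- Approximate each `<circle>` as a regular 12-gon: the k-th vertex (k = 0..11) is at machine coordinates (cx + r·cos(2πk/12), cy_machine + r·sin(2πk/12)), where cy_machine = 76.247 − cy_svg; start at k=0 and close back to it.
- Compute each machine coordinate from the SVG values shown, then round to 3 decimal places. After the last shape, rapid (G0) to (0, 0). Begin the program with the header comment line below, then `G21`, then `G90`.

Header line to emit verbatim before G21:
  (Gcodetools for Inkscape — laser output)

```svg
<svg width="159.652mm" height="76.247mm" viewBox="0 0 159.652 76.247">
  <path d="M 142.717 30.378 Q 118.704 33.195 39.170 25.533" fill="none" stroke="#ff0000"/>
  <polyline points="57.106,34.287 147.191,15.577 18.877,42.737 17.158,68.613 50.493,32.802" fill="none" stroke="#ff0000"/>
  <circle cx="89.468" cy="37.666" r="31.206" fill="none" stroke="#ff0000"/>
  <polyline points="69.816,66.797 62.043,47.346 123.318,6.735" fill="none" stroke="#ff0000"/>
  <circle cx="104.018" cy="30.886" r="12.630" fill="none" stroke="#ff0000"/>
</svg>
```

(Gcodetools for Inkscape — laser output)
G21
G90
G0 X142.717 Y45.869
M3 S881
G01 X133.170 Y45.221 F1077
G01 X120.539 Y45.155
G01 X104.824 Y45.672
G01 X86.024 Y46.770
G01 X64.139 Y48.451
G01 X39.170 Y50.714
M5
G0 X57.106 Y41.960
M3 S881
G01 X147.191 Y60.670 F1077
G01 X18.877 Y33.510
G01 X17.158 Y7.634
G01 X50.493 Y43.445
M5
G0 X120.674 Y38.581
M3 S881
G01 X116.493 Y54.184 F1077
G01 X105.071 Y65.606
G01 X89.468 Y69.787
G01 X73.865 Y65.606
G01 X62.443 Y54.184
G01 X58.262 Y38.581
G01 X62.443 Y22.978
G01 X73.865 Y11.556
G01 X89.468 Y7.375
G01 X105.071 Y11.556
G01 X116.493 Y22.978
G01 X120.674 Y38.581
M5
G0 X69.816 Y9.450
M3 S881
G01 X62.043 Y28.901 F1077
G01 X123.318 Y69.512
M5
G0 X116.648 Y45.361
M3 S881
G01 X114.956 Y51.676 F1077
G01 X110.333 Y56.299
G01 X104.018 Y57.991
G01 X97.703 Y56.299
G01 X93.080 Y51.676
G01 X91.388 Y45.361
G01 X93.080 Y39.046
G01 X97.703 Y34.423
G01 X104.018 Y32.731
G01 X110.333 Y34.423
G01 X114.956 Y39.046
G01 X116.648 Y45.361
M5
G0 X0.000 Y0.000

viewBox `0 0 159.652 76.247` with mm width/height → 1 unit = 1 mm. Flip: y_m = 76.247 − y_svg.

**Shape 1** — `<path>` quadratic bezier, stroke `#ff0000` → cut (S881, F1077). Control points (SVG): P0=(142.717,30.378), P1=(118.704,33.195), P2=(39.170,25.533); sampled at t=k/6. Machine vertices: (142.717,45.869) → (133.170,45.221) → (120.539,45.155) → (104.824,45.672) → (86.024,46.770) → (64.139,48.451) → (39.170,50.714). Open path.

**Shape 2** — `<polyline>` open polyline, stroke `#ff0000` → cut (S881, F1077). Machine vertices: (57.106,41.960) → (147.191,60.670) → (18.877,33.510) → (17.158,7.634) → (50.493,43.445). Open path.

**Shape 3** — `<circle>` circle, stroke `#ff0000` → cut (S881, F1077). Machine vertices: (120.674,38.581) → (116.493,54.184) → (105.071,65.606) → (89.468,69.787) → (73.865,65.606) → (62.443,54.184) → (58.262,38.581) → (62.443,22.978) → (73.865,11.556) → (89.468,7.375) → (105.071,11.556) → (116.493,22.978) → (120.674,38.581). Closed: final G1 returns to the first vertex.

**Shape 4** — `<polyline>` open polyline, stroke `#ff0000` → cut (S881, F1077). Machine vertices: (69.816,9.450) → (62.043,28.901) → (123.318,69.512). Open path.

**Shape 5** — `<circle>` circle, stroke `#ff0000` → cut (S881, F1077). Machine vertices: (116.648,45.361) → (114.956,51.676) → (110.333,56.299) → (104.018,57.991) → (97.703,56.299) → (93.080,51.676) → (91.388,45.361) → (93.080,39.046) → (97.703,34.423) → (104.018,32.731) → (110.333,34.423) → (114.956,39.046) → (116.648,45.361). Closed: final G1 returns to the first vertex.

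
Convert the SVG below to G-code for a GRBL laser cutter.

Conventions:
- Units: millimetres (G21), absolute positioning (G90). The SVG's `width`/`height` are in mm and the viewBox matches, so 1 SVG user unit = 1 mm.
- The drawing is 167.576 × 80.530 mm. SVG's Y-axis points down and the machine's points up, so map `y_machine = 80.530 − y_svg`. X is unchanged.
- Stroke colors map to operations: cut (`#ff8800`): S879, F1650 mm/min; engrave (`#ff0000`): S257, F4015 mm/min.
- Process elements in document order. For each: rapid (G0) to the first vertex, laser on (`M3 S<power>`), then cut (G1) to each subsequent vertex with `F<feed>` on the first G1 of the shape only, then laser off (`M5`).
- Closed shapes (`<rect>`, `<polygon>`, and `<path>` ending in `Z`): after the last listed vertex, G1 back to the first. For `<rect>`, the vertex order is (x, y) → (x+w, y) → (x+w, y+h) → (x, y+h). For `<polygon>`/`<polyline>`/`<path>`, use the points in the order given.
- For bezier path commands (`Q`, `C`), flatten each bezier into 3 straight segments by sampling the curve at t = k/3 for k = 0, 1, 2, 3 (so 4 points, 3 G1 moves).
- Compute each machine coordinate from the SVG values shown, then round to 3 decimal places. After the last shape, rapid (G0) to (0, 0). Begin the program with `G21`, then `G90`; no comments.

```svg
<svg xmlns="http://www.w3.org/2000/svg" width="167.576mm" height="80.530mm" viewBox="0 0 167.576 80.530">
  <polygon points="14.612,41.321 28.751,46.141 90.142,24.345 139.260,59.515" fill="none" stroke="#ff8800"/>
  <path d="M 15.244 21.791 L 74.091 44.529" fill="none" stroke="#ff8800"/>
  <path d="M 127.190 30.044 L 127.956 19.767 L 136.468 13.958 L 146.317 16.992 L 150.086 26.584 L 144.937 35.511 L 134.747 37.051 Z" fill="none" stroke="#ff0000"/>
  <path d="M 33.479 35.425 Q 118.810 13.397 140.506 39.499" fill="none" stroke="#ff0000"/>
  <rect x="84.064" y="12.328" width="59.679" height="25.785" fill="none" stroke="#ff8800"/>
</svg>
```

1 u = 1 mm; y_m = 80.530 − y.

[1] `<polygon>` closed polygon, #ff8800→cut S879 F1650: (14.612,39.209) → (28.751,34.389) → (90.142,56.185) → (139.260,21.015) → (14.612,39.209) (closed)

[2] `<path>` line segment, #ff8800→cut S879 F1650: (15.244,58.739) → (74.091,36.001)

[3] `<path>` regular polygon, #ff0000→engrave S257 F4015: (127.190,50.486) → (127.956,60.763) → (136.468,66.572) → (146.317,63.538) → (150.086,53.946) → (144.937,45.019) → (134.747,43.479) → (127.190,50.486) (closed)

[4] `<path>` quadratic bezier, #ff0000→engrave S257 F4015: (33.479,45.105) → (83.296,54.443) → (118.971,53.085) → (140.506,41.031)

[5] `<rect>` rectangle, #ff8800→cut S879 F1650: (84.064,68.202) → (143.743,68.202) → (143.743,42.417) → (84.064,42.417) → (84.064,68.202) (closed)

G21
G90
G0 X14.612 Y39.209
M3 S879
G1 X28.751 Y34.389 F1650
G1 X90.142 Y56.185
G1 X139.260 Y21.015
G1 X14.612 Y39.209
M5
G0 X15.244 Y58.739
M3 S879
G1 X74.091 Y36.001 F1650
M5
G0 X127.190 Y50.486
M3 S257
G1 X127.956 Y60.763 F4015
G1 X136.468 Y66.572
G1 X146.317 Y63.538
G1 X150.086 Y53.946
G1 X144.937 Y45.019
G1 X134.747 Y43.479
G1 X127.190 Y50.486
M5
G0 X33.479 Y45.105
M3 S257
G1 X83.296 Y54.443 F4015
G1 X118.971 Y53.085
G1 X140.506 Y41.031
M5
G0 X84.064 Y68.202
M3 S879
G1 X143.743 Y68.202 F1650
G1 X143.743 Y42.417
G1 X84.064 Y42.417
G1 X84.064 Y68.202
M5
G0 X0.000 Y0.000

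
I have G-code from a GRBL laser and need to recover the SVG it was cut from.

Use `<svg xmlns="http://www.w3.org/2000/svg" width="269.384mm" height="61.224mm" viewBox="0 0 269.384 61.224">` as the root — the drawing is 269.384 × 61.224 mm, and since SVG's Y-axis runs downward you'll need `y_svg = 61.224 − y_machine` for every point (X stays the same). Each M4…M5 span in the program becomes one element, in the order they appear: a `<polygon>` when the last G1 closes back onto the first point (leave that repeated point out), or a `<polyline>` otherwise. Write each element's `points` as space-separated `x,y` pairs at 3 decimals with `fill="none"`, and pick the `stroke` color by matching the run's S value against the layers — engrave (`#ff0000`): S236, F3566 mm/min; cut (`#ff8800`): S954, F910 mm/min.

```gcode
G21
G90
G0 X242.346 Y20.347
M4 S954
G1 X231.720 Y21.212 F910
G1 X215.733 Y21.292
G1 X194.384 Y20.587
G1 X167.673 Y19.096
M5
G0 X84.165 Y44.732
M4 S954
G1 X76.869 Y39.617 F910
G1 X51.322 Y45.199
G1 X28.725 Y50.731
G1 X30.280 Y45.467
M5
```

Each laser-on run becomes one SVG element. Flip Y back into SVG space with y_svg = 61.224 − y_machine. Every run uses S954, so all elements get stroke `#ff8800` (cut).

Run 1: The run is open, so emit a `<polyline>` with points (Y-flipped): 242.346,40.877 231.720,40.012 215.733,39.932 194.384,40.637 167.673,42.128.

Run 2: The run is open, so emit a `<polyline>` with points (Y-flipped): 84.165,16.492 76.869,21.607 51.322,16.025 28.725,10.493 30.280,15.757.

<svg xmlns="http://www.w3.org/2000/svg" width="269.384mm" height="61.224mm" viewBox="0 0 269.384 61.224">
  <polyline points="242.346,40.877 231.720,40.012 215.733,39.932 194.384,40.637 167.673,42.128" fill="none" stroke="#ff8800"/>
  <polyline points="84.165,16.492 76.869,21.607 51.322,16.025 28.725,10.493 30.280,15.757" fill="none" stroke="#ff8800"/>
</svg>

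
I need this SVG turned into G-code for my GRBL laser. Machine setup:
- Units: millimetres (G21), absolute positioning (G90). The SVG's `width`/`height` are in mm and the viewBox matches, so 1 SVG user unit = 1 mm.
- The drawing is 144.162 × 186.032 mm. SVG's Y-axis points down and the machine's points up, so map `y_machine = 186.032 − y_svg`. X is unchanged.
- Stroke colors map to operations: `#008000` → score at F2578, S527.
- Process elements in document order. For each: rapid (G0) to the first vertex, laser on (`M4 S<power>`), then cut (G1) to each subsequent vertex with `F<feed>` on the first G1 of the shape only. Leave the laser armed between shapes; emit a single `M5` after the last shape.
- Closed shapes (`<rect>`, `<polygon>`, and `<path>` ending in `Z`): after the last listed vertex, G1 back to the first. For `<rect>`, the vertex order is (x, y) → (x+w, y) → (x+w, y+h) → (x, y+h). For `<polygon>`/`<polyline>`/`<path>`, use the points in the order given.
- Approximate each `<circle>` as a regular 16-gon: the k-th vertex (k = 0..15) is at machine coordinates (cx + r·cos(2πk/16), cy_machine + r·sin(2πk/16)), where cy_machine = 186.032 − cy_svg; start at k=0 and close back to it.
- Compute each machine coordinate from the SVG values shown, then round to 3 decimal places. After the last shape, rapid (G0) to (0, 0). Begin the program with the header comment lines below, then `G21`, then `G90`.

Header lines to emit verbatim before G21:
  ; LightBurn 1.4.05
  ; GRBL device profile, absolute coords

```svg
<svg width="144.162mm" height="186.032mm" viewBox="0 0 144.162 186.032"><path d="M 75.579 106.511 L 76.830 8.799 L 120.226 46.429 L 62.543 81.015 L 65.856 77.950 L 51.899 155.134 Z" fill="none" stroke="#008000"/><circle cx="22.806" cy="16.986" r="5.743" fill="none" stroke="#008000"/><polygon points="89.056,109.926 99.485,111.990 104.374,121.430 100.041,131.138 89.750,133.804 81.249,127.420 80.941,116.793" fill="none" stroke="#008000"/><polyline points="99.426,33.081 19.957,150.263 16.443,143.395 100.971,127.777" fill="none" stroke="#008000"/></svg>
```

1 u = 1 mm; y_m = 186.032 − y.

[1] `<path>` closed polygon, #008000→score S527 F2578: (75.579,79.521) → (76.830,177.233) → (120.226,139.603) → (62.543,105.017) → (65.856,108.082) → (51.899,30.898) → (75.579,79.521) (closed)

[2] `<circle>` circle, #008000→score S527 F2578: (28.549,169.046) → (28.112,171.244) → (26.867,173.107) → (25.004,174.352) → (22.806,174.789) → (20.608,174.352) → (18.745,173.107) → (17.500,171.244) → (17.063,169.046) → (17.500,166.848) → (18.745,164.985) → (20.608,163.740) → (22.806,163.303) → (25.004,163.740) → (26.867,164.985) → (28.112,166.848) → (28.549,169.046) (closed)

[3] `<polygon>` regular polygon, #008000→score S527 F2578: (89.056,76.106) → (99.485,74.042) → (104.374,64.602) → (100.041,54.894) → (89.750,52.228) → (81.249,58.612) → (80.941,69.239) → (89.056,76.106) (closed)

[4] `<polyline>` open polyline, #008000→score S527 F2578: (99.426,152.951) → (19.957,35.769) → (16.443,42.637) → (100.971,58.255)

; LightBurn 1.4.05
; GRBL device profile, absolute coords
G21
G90
G0 X75.579 Y79.521
M4 S527
G1 X76.830 Y177.233 F2578
G1 X120.226 Y139.603
G1 X62.543 Y105.017
G1 X65.856 Y108.082
G1 X51.899 Y30.898
G1 X75.579 Y79.521
G0 X28.549 Y169.046
M4 S527
G1 X28.112 Y171.244 F2578
G1 X26.867 Y173.107
G1 X25.004 Y174.352
G1 X22.806 Y174.789
G1 X20.608 Y174.352
G1 X18.745 Y173.107
G1 X17.500 Y171.244
G1 X17.063 Y169.046
G1 X17.500 Y166.848
G1 X18.745 Y164.985
G1 X20.608 Y163.740
G1 X22.806 Y163.303
G1 X25.004 Y163.740
G1 X26.867 Y164.985
G1 X28.112 Y166.848
G1 X28.549 Y169.046
G0 X89.056 Y76.106
M4 S527
G1 X99.485 Y74.042 F2578
G1 X104.374 Y64.602
G1 X100.041 Y54.894
G1 X89.750 Y52.228
G1 X81.249 Y58.612
G1 X80.941 Y69.239
G1 X89.056 Y76.106
G0 X99.426 Y152.951
M4 S527
G1 X19.957 Y35.769 F2578
G1 X16.443 Y42.637
G1 X100.971 Y58.255
M5
G0 X0.000 Y0.000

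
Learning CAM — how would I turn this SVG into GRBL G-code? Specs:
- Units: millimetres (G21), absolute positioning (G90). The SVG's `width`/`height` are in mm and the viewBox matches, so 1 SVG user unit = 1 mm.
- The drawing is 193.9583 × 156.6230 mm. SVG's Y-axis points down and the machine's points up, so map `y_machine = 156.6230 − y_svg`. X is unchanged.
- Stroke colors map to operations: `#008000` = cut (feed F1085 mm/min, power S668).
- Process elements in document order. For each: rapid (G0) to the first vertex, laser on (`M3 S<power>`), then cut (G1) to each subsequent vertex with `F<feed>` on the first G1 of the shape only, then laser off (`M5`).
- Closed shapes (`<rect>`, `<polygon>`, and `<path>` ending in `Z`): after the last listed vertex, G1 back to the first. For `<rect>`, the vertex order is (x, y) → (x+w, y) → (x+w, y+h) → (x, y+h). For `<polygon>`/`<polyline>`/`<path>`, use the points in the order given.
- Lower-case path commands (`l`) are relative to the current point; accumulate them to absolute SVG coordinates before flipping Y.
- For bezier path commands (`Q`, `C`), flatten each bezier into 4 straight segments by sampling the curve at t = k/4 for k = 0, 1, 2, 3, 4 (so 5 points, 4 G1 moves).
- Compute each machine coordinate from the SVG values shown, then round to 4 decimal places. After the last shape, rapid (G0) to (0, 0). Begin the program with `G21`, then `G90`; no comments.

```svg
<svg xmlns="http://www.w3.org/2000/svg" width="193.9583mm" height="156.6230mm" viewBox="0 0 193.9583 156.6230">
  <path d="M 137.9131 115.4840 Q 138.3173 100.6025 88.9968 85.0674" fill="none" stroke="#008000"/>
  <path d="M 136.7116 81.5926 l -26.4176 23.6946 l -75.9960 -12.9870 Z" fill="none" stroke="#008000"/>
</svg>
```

Since the viewBox matches the mm dimensions, user units are millimetres directly. The only transform is the Y-flip y_m = 156.6230 − y_svg.

Shape 1 is a quadratic bezier drawn with `<path>`. Its stroke #008000 means cut at S668, F1085. After flipping Y the toolpath is (137.9131,41.1390) → (135.0074,48.6206) → (125.8861,56.1839) → (110.5493,63.8289) → (88.9968,71.5556).

Shape 2 is a closed polygon drawn with `<path>`. Its stroke #008000 means cut at S668, F1085. After flipping Y the toolpath is (136.7116,75.0304) → (110.2940,51.3358) → (34.2980,64.3228) → (136.7116,75.0304), returning to the start.

G21
G90
G0 X137.9131 Y41.1390
M3 S668
G1 X135.0074 Y48.6206 F1085
G1 X125.8861 Y56.1839
G1 X110.5493 Y63.8289
G1 X88.9968 Y71.5556
M5
G0 X136.7116 Y75.0304
M3 S668
G1 X110.2940 Y51.3358 F1085
G1 X34.2980 Y64.3228
G1 X136.7116 Y75.0304
M5
G0 X0.0000 Y0.0000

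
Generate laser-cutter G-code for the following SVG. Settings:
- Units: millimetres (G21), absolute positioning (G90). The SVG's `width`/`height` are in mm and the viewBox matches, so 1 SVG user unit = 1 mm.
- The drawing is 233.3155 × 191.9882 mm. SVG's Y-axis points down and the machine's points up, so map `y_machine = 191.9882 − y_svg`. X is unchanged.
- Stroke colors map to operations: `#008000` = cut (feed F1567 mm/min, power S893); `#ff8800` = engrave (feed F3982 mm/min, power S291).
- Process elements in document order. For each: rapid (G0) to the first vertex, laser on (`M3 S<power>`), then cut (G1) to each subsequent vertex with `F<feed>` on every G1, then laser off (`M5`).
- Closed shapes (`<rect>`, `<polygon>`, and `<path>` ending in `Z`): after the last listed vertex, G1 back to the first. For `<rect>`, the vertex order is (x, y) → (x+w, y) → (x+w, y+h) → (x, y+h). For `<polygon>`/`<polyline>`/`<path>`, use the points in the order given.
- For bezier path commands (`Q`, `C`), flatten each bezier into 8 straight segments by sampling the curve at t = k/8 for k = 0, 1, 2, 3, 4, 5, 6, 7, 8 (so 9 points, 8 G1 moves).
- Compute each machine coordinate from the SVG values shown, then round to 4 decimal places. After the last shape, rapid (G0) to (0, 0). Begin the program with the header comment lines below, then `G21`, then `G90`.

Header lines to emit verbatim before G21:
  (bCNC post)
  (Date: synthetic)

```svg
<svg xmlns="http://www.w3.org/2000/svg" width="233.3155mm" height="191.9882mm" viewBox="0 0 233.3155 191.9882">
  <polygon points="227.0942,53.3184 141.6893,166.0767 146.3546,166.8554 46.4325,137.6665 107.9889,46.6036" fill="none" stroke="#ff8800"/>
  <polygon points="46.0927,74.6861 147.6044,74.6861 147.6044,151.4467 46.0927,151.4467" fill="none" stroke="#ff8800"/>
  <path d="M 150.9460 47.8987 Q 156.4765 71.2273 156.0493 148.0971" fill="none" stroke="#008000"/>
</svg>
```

(bCNC post)
(Date: synthetic)
G21
G90
G0 X227.0942 Y138.6698
M3 S291
G1 X141.6893 Y25.9115 F3982
G1 X146.3546 Y25.1328 F3982
G1 X46.4325 Y54.3217 F3982
G1 X107.9889 Y145.3846 F3982
G1 X227.0942 Y138.6698 F3982
M5
G0 X46.0927 Y117.3021
M3 S291
G1 X147.6044 Y117.3021 F3982
G1 X147.6044 Y40.5415 F3982
G1 X46.0927 Y40.5415 F3982
G1 X46.0927 Y117.3021 F3982
M5
G0 X150.9460 Y144.0895
M3 S893
G1 X152.2355 Y137.4208 F1567
G1 X153.3389 Y129.0789 F1567
G1 X154.2561 Y119.0638 F1567
G1 X154.9871 Y107.3756 F1567
G1 X155.5319 Y94.0142 F1567
G1 X155.8905 Y78.9797 F1567
G1 X156.0630 Y62.2720 F1567
G1 X156.0493 Y43.8911 F1567
M5
G0 X0.0000 Y0.0000

1 u = 1 mm; y_m = 191.9882 − y.

[1] `<polygon>` closed polygon, #ff8800→engrave S291 F3982: (227.0942,138.6698) → (141.6893,25.9115) → (146.3546,25.1328) → (46.4325,54.3217) → (107.9889,145.3846) → (227.0942,138.6698) (closed)

[2] `<polygon>` rectangle, #ff8800→engrave S291 F3982: (46.0927,117.3021) → (147.6044,117.3021) → (147.6044,40.5415) → (46.0927,40.5415) → (46.0927,117.3021) (closed)

[3] `<path>` quadratic bezier, #008000→cut S893 F1567: (150.9460,144.0895) → (152.2355,137.4208) → (153.3389,129.0789) → (154.2561,119.0638) → (154.9871,107.3756) → (155.5319,94.0142) → (155.8905,78.9797) → (156.0630,62.2720) → (156.0493,43.8911)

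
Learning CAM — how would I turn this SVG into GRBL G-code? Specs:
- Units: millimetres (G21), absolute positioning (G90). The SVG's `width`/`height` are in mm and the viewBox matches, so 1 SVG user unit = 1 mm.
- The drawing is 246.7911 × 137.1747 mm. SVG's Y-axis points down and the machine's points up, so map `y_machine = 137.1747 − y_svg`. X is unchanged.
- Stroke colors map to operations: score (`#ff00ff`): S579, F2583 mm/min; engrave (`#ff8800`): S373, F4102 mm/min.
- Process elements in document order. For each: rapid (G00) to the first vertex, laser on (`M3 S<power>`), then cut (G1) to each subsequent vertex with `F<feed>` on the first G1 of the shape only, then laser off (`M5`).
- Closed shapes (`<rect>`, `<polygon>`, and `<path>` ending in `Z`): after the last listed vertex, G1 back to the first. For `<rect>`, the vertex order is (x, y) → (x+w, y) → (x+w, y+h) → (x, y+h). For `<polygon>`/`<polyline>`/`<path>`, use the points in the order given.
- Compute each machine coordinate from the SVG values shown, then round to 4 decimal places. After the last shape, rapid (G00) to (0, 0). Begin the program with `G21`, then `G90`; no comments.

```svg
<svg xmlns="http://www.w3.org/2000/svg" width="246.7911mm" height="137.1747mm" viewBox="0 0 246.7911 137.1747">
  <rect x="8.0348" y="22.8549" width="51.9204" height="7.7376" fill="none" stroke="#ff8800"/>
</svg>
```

1 u = 1 mm; y_m = 137.1747 − y.

[1] `<rect>` rectangle, #ff8800→engrave S373 F4102: (8.0348,114.3198) → (59.9552,114.3198) → (59.9552,106.5822) → (8.0348,106.5822) → (8.0348,114.3198) (closed)

G21
G90
G00 X8.0348 Y114.3198
M3 S373
G1 X59.9552 Y114.3198 F4102
G1 X59.9552 Y106.5822
G1 X8.0348 Y106.5822
G1 X8.0348 Y114.3198
M5
G00 X0.0000 Y0.0000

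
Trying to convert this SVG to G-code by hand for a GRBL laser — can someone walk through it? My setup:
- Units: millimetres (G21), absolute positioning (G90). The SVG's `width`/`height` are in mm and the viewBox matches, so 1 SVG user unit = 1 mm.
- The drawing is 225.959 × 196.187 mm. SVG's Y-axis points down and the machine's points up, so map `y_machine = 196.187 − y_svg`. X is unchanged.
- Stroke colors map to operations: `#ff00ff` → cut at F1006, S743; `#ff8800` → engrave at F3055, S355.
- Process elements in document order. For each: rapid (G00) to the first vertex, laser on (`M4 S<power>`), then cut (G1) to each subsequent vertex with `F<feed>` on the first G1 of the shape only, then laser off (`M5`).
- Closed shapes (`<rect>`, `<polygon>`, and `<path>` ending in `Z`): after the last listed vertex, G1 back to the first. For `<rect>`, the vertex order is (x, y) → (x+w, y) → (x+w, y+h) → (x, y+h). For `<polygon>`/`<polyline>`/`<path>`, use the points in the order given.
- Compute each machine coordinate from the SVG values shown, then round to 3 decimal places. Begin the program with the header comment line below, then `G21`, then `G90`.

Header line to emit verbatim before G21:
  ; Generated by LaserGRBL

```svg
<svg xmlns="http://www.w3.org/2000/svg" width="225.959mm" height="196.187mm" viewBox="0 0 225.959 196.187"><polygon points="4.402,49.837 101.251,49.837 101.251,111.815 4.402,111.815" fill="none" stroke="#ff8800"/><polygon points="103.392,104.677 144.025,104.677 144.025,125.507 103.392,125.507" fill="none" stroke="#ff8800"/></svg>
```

; Generated by LaserGRBL
G21
G90
G00 X4.402 Y146.350
M4 S355
G1 X101.251 Y146.350 F3055
G1 X101.251 Y84.372
G1 X4.402 Y84.372
G1 X4.402 Y146.350
M5
G00 X103.392 Y91.510
M4 S355
G1 X144.025 Y91.510 F3055
G1 X144.025 Y70.680
G1 X103.392 Y70.680
G1 X103.392 Y91.510
M5

viewBox `0 0 225.959 196.187` with mm width/height → 1 unit = 1 mm. Flip: y_m = 196.187 − y_svg.

**Shape 1** — `<polygon>` rectangle, stroke `#ff8800` → engrave (S355, F3055). Machine vertices: (4.402,146.350) → (101.251,146.350) → (101.251,84.372) → (4.402,84.372) → (4.402,146.350). Closed: final G1 returns to the first vertex.

**Shape 2** — `<polygon>` rectangle, stroke `#ff8800` → engrave (S355, F3055). Machine vertices: (103.392,91.510) → (144.025,91.510) → (144.025,70.680) → (103.392,70.680) → (103.392,91.510). Closed: final G1 returns to the first vertex.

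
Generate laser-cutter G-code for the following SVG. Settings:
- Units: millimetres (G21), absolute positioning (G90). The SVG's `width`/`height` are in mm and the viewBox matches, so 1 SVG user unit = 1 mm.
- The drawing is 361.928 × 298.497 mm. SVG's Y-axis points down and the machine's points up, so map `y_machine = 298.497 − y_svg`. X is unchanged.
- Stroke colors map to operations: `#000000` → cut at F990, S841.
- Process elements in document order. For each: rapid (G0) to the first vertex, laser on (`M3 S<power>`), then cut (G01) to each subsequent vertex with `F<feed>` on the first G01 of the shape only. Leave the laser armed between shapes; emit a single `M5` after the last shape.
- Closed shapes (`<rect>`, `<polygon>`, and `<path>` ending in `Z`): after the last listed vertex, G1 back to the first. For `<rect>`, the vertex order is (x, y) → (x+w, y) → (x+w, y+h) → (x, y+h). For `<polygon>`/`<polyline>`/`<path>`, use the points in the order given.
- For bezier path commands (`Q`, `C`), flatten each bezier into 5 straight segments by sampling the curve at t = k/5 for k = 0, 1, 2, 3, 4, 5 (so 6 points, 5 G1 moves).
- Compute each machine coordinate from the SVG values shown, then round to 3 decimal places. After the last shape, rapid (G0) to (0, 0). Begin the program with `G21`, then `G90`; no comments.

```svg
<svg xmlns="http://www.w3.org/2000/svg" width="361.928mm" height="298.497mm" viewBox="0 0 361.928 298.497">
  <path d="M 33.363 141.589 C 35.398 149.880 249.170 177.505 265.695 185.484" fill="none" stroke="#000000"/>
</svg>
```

viewBox `0 0 361.928 298.497` with mm width/height → 1 unit = 1 mm. Flip: y_m = 298.497 − y_svg.

**Shape 1** — `<path>` cubic bezier, stroke `#000000` → cut (S841, F990). Control points (SVG): P0=(33.363,141.589), P1=(35.398,149.880), P2=(249.170,177.505), P3=(265.695,185.484); sampled at t=k/5. Machine vertices: (33.363,156.908) → (56.721,149.925) → (111.264,140.173) → (177.361,129.523) → (235.382,119.846) → (265.695,113.013). Open path.

G21
G90
G0 X33.363 Y156.908
M3 S841
G01 X56.721 Y149.925 F990
G01 X111.264 Y140.173
G01 X177.361 Y129.523
G01 X235.382 Y119.846
G01 X265.695 Y113.013
M5
G0 X0.000 Y0.000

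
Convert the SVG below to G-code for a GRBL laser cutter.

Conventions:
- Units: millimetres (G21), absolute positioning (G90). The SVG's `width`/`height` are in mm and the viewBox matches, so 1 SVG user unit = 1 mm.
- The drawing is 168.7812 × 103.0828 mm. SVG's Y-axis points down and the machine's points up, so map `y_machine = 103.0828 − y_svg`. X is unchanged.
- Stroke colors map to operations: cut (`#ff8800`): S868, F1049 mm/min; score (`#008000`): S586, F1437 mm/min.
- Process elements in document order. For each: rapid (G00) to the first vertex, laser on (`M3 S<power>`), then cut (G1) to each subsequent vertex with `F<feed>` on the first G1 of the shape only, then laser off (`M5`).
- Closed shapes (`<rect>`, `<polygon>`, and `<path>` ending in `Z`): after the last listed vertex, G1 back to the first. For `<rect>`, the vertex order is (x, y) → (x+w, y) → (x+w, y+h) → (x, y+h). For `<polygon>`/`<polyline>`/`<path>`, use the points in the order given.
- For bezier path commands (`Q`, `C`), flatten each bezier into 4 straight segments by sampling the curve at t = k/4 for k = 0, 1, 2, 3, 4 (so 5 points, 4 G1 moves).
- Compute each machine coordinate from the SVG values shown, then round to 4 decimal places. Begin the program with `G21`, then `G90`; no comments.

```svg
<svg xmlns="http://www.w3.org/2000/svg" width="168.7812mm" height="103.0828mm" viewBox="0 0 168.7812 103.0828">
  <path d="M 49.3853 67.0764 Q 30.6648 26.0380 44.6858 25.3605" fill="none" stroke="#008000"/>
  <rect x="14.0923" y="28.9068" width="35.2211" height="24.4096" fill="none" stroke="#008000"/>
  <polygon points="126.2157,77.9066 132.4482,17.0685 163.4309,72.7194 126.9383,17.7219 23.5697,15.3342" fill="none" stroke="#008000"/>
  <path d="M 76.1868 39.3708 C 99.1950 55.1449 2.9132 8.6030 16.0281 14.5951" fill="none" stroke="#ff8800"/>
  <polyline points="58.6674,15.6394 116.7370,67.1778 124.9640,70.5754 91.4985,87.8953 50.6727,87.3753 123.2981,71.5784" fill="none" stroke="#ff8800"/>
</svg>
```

G21
G90
G00 X49.3853 Y36.0064
M3 S586
G1 X42.0714 Y54.0030 F1437
G1 X38.8502 Y66.9546
G1 X39.7216 Y74.8610
G1 X44.6858 Y77.7223
M5
G00 X14.0923 Y74.1760
M3 S586
G1 X49.3134 Y74.1760 F1437
G1 X49.3134 Y49.7664
G1 X14.0923 Y49.7664
G1 X14.0923 Y74.1760
M5
G00 X126.2157 Y25.1762
M3 S586
G1 X132.4482 Y86.0143 F1437
G1 X163.4309 Y30.3634
G1 X126.9383 Y85.3609
G1 X23.5697 Y87.7486
G1 X126.2157 Y25.1762
M5
G00 X76.1868 Y63.7120
M3 S868
G1 X74.6493 Y61.7711 F1049
G1 X49.8174 Y72.4316
G1 X23.1306 Y84.9262
G1 X16.0281 Y88.4877
M5
G00 X58.6674 Y87.4434
M3 S868
G1 X116.7370 Y35.9050 F1049
G1 X124.9640 Y32.5074
G1 X91.4985 Y15.1875
G1 X50.6727 Y15.7075
G1 X123.2981 Y31.5044
M5

1 u = 1 mm; y_m = 103.0828 − y.

[1] `<path>` quadratic bezier, #008000→score S586 F1437: (49.3853,36.0064) → (42.0714,54.0030) → (38.8502,66.9546) → (39.7216,74.8610) → (44.6858,77.7223)

[2] `<rect>` rectangle, #008000→score S586 F1437: (14.0923,74.1760) → (49.3134,74.1760) → (49.3134,49.7664) → (14.0923,49.7664) → (14.0923,74.1760) (closed)

[3] `<polygon>` closed polygon, #008000→score S586 F1437: (126.2157,25.1762) → (132.4482,86.0143) → (163.4309,30.3634) → (126.9383,85.3609) → (23.5697,87.7486) → (126.2157,25.1762) (closed)

[4] `<path>` cubic bezier, #ff8800→cut S868 F1049: (76.1868,63.7120) → (74.6493,61.7711) → (49.8174,72.4316) → (23.1306,84.9262) → (16.0281,88.4877)

[5] `<polyline>` open polyline, #ff8800→cut S868 F1049: (58.6674,87.4434) → (116.7370,35.9050) → (124.9640,32.5074) → (91.4985,15.1875) → (50.6727,15.7075) → (123.2981,31.5044)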